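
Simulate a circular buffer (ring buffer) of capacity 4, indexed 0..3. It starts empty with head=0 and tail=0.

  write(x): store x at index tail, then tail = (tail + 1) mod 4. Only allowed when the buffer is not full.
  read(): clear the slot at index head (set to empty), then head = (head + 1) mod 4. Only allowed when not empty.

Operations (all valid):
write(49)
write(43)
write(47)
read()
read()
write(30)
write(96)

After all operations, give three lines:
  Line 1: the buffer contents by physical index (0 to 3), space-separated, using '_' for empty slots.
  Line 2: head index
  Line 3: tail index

Answer: 96 _ 47 30
2
1

Derivation:
write(49): buf=[49 _ _ _], head=0, tail=1, size=1
write(43): buf=[49 43 _ _], head=0, tail=2, size=2
write(47): buf=[49 43 47 _], head=0, tail=3, size=3
read(): buf=[_ 43 47 _], head=1, tail=3, size=2
read(): buf=[_ _ 47 _], head=2, tail=3, size=1
write(30): buf=[_ _ 47 30], head=2, tail=0, size=2
write(96): buf=[96 _ 47 30], head=2, tail=1, size=3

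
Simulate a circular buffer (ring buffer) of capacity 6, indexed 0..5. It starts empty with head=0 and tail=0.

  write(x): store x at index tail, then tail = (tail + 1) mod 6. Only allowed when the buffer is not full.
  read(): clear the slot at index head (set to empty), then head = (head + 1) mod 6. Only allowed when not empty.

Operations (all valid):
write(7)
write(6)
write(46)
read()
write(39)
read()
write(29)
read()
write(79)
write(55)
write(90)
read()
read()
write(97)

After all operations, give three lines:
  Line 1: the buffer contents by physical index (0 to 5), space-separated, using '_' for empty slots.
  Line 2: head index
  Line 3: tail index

Answer: 55 90 97 _ _ 79
5
3

Derivation:
write(7): buf=[7 _ _ _ _ _], head=0, tail=1, size=1
write(6): buf=[7 6 _ _ _ _], head=0, tail=2, size=2
write(46): buf=[7 6 46 _ _ _], head=0, tail=3, size=3
read(): buf=[_ 6 46 _ _ _], head=1, tail=3, size=2
write(39): buf=[_ 6 46 39 _ _], head=1, tail=4, size=3
read(): buf=[_ _ 46 39 _ _], head=2, tail=4, size=2
write(29): buf=[_ _ 46 39 29 _], head=2, tail=5, size=3
read(): buf=[_ _ _ 39 29 _], head=3, tail=5, size=2
write(79): buf=[_ _ _ 39 29 79], head=3, tail=0, size=3
write(55): buf=[55 _ _ 39 29 79], head=3, tail=1, size=4
write(90): buf=[55 90 _ 39 29 79], head=3, tail=2, size=5
read(): buf=[55 90 _ _ 29 79], head=4, tail=2, size=4
read(): buf=[55 90 _ _ _ 79], head=5, tail=2, size=3
write(97): buf=[55 90 97 _ _ 79], head=5, tail=3, size=4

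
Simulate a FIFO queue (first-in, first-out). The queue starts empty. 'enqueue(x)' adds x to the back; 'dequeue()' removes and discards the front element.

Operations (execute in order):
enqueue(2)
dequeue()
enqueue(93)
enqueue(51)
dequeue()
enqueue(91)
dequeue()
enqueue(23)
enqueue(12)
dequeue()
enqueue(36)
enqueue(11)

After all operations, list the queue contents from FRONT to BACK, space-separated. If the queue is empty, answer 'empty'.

enqueue(2): [2]
dequeue(): []
enqueue(93): [93]
enqueue(51): [93, 51]
dequeue(): [51]
enqueue(91): [51, 91]
dequeue(): [91]
enqueue(23): [91, 23]
enqueue(12): [91, 23, 12]
dequeue(): [23, 12]
enqueue(36): [23, 12, 36]
enqueue(11): [23, 12, 36, 11]

Answer: 23 12 36 11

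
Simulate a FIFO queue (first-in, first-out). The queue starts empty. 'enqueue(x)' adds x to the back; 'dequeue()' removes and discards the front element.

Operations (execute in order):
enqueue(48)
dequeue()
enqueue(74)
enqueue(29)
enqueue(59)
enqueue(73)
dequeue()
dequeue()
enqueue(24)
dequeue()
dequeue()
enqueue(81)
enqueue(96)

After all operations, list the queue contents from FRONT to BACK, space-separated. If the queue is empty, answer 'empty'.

enqueue(48): [48]
dequeue(): []
enqueue(74): [74]
enqueue(29): [74, 29]
enqueue(59): [74, 29, 59]
enqueue(73): [74, 29, 59, 73]
dequeue(): [29, 59, 73]
dequeue(): [59, 73]
enqueue(24): [59, 73, 24]
dequeue(): [73, 24]
dequeue(): [24]
enqueue(81): [24, 81]
enqueue(96): [24, 81, 96]

Answer: 24 81 96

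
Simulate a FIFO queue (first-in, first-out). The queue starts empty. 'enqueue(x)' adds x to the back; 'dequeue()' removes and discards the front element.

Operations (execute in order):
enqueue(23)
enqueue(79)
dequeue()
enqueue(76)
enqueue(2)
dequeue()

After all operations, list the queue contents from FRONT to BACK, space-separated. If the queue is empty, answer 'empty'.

Answer: 76 2

Derivation:
enqueue(23): [23]
enqueue(79): [23, 79]
dequeue(): [79]
enqueue(76): [79, 76]
enqueue(2): [79, 76, 2]
dequeue(): [76, 2]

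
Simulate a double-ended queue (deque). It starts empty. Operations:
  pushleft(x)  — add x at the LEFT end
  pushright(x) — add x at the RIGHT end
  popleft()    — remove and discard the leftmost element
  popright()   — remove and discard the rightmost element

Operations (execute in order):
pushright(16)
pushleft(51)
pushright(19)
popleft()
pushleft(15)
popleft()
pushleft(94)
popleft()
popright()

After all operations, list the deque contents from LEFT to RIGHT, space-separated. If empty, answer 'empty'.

Answer: 16

Derivation:
pushright(16): [16]
pushleft(51): [51, 16]
pushright(19): [51, 16, 19]
popleft(): [16, 19]
pushleft(15): [15, 16, 19]
popleft(): [16, 19]
pushleft(94): [94, 16, 19]
popleft(): [16, 19]
popright(): [16]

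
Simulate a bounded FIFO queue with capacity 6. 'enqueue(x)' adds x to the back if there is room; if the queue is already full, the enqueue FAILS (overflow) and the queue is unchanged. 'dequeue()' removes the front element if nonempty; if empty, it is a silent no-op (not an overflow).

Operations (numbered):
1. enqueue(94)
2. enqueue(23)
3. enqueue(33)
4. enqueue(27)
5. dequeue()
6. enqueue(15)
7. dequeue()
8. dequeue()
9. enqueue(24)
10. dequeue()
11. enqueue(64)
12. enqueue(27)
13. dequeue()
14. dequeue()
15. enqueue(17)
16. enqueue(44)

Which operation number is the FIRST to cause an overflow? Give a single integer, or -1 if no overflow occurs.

1. enqueue(94): size=1
2. enqueue(23): size=2
3. enqueue(33): size=3
4. enqueue(27): size=4
5. dequeue(): size=3
6. enqueue(15): size=4
7. dequeue(): size=3
8. dequeue(): size=2
9. enqueue(24): size=3
10. dequeue(): size=2
11. enqueue(64): size=3
12. enqueue(27): size=4
13. dequeue(): size=3
14. dequeue(): size=2
15. enqueue(17): size=3
16. enqueue(44): size=4

Answer: -1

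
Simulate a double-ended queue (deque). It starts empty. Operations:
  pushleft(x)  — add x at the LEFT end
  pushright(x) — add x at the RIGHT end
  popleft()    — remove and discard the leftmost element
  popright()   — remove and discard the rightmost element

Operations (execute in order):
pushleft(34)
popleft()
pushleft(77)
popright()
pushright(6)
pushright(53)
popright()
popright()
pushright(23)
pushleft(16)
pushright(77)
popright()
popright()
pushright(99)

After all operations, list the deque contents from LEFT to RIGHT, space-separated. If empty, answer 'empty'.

Answer: 16 99

Derivation:
pushleft(34): [34]
popleft(): []
pushleft(77): [77]
popright(): []
pushright(6): [6]
pushright(53): [6, 53]
popright(): [6]
popright(): []
pushright(23): [23]
pushleft(16): [16, 23]
pushright(77): [16, 23, 77]
popright(): [16, 23]
popright(): [16]
pushright(99): [16, 99]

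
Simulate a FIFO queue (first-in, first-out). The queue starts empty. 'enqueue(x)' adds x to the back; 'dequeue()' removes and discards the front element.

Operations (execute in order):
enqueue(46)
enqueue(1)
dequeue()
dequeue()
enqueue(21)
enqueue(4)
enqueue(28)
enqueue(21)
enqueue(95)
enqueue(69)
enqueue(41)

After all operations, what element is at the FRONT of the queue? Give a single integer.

Answer: 21

Derivation:
enqueue(46): queue = [46]
enqueue(1): queue = [46, 1]
dequeue(): queue = [1]
dequeue(): queue = []
enqueue(21): queue = [21]
enqueue(4): queue = [21, 4]
enqueue(28): queue = [21, 4, 28]
enqueue(21): queue = [21, 4, 28, 21]
enqueue(95): queue = [21, 4, 28, 21, 95]
enqueue(69): queue = [21, 4, 28, 21, 95, 69]
enqueue(41): queue = [21, 4, 28, 21, 95, 69, 41]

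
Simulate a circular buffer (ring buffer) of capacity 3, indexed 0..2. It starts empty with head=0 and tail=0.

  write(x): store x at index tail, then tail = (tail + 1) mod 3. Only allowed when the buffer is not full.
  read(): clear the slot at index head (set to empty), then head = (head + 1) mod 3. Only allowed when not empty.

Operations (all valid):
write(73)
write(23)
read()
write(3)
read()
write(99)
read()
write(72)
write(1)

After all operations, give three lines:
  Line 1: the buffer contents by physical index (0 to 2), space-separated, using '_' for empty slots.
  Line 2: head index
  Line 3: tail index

Answer: 99 72 1
0
0

Derivation:
write(73): buf=[73 _ _], head=0, tail=1, size=1
write(23): buf=[73 23 _], head=0, tail=2, size=2
read(): buf=[_ 23 _], head=1, tail=2, size=1
write(3): buf=[_ 23 3], head=1, tail=0, size=2
read(): buf=[_ _ 3], head=2, tail=0, size=1
write(99): buf=[99 _ 3], head=2, tail=1, size=2
read(): buf=[99 _ _], head=0, tail=1, size=1
write(72): buf=[99 72 _], head=0, tail=2, size=2
write(1): buf=[99 72 1], head=0, tail=0, size=3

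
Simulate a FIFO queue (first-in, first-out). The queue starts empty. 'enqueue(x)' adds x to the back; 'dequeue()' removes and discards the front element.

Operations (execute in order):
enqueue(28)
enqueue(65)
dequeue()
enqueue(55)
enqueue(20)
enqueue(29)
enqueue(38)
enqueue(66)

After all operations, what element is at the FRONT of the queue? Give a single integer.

enqueue(28): queue = [28]
enqueue(65): queue = [28, 65]
dequeue(): queue = [65]
enqueue(55): queue = [65, 55]
enqueue(20): queue = [65, 55, 20]
enqueue(29): queue = [65, 55, 20, 29]
enqueue(38): queue = [65, 55, 20, 29, 38]
enqueue(66): queue = [65, 55, 20, 29, 38, 66]

Answer: 65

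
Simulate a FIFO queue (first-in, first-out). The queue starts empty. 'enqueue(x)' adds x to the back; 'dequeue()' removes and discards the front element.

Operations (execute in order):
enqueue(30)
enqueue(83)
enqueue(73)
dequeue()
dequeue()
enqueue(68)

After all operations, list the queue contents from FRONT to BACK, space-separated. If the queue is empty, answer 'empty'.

Answer: 73 68

Derivation:
enqueue(30): [30]
enqueue(83): [30, 83]
enqueue(73): [30, 83, 73]
dequeue(): [83, 73]
dequeue(): [73]
enqueue(68): [73, 68]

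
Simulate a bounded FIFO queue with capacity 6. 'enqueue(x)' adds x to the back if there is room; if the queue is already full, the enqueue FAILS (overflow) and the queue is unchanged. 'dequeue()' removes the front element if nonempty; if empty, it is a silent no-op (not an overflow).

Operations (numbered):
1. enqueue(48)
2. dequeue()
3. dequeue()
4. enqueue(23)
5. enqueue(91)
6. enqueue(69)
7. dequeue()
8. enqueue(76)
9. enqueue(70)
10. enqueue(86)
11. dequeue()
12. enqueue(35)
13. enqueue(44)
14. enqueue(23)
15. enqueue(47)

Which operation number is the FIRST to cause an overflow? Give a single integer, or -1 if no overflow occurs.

Answer: 14

Derivation:
1. enqueue(48): size=1
2. dequeue(): size=0
3. dequeue(): empty, no-op, size=0
4. enqueue(23): size=1
5. enqueue(91): size=2
6. enqueue(69): size=3
7. dequeue(): size=2
8. enqueue(76): size=3
9. enqueue(70): size=4
10. enqueue(86): size=5
11. dequeue(): size=4
12. enqueue(35): size=5
13. enqueue(44): size=6
14. enqueue(23): size=6=cap → OVERFLOW (fail)
15. enqueue(47): size=6=cap → OVERFLOW (fail)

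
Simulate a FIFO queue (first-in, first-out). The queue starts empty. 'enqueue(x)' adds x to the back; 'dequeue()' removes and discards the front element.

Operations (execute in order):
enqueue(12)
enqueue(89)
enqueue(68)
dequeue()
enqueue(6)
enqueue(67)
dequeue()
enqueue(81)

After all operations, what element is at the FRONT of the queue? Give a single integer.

Answer: 68

Derivation:
enqueue(12): queue = [12]
enqueue(89): queue = [12, 89]
enqueue(68): queue = [12, 89, 68]
dequeue(): queue = [89, 68]
enqueue(6): queue = [89, 68, 6]
enqueue(67): queue = [89, 68, 6, 67]
dequeue(): queue = [68, 6, 67]
enqueue(81): queue = [68, 6, 67, 81]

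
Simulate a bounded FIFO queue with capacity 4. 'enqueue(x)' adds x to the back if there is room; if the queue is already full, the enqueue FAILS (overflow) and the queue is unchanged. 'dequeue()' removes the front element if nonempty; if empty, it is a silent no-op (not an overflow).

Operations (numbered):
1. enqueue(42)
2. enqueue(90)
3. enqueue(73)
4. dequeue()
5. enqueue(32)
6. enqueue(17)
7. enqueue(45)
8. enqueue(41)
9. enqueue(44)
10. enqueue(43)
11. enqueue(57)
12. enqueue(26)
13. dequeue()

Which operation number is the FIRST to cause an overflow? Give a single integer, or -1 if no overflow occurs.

Answer: 7

Derivation:
1. enqueue(42): size=1
2. enqueue(90): size=2
3. enqueue(73): size=3
4. dequeue(): size=2
5. enqueue(32): size=3
6. enqueue(17): size=4
7. enqueue(45): size=4=cap → OVERFLOW (fail)
8. enqueue(41): size=4=cap → OVERFLOW (fail)
9. enqueue(44): size=4=cap → OVERFLOW (fail)
10. enqueue(43): size=4=cap → OVERFLOW (fail)
11. enqueue(57): size=4=cap → OVERFLOW (fail)
12. enqueue(26): size=4=cap → OVERFLOW (fail)
13. dequeue(): size=3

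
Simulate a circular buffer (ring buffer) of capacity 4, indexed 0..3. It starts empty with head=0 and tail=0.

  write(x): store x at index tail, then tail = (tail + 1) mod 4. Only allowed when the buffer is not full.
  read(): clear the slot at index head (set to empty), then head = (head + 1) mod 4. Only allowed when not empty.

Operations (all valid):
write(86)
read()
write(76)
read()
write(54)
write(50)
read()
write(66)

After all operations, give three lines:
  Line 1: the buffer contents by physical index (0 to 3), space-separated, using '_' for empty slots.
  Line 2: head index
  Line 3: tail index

Answer: 66 _ _ 50
3
1

Derivation:
write(86): buf=[86 _ _ _], head=0, tail=1, size=1
read(): buf=[_ _ _ _], head=1, tail=1, size=0
write(76): buf=[_ 76 _ _], head=1, tail=2, size=1
read(): buf=[_ _ _ _], head=2, tail=2, size=0
write(54): buf=[_ _ 54 _], head=2, tail=3, size=1
write(50): buf=[_ _ 54 50], head=2, tail=0, size=2
read(): buf=[_ _ _ 50], head=3, tail=0, size=1
write(66): buf=[66 _ _ 50], head=3, tail=1, size=2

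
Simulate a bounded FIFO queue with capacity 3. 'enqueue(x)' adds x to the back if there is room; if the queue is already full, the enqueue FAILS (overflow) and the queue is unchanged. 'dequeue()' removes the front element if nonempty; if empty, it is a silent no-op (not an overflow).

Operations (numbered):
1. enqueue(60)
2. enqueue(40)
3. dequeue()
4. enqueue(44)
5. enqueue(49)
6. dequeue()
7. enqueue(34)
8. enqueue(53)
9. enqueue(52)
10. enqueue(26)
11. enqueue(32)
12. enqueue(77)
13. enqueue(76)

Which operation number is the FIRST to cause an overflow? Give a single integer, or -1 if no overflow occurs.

1. enqueue(60): size=1
2. enqueue(40): size=2
3. dequeue(): size=1
4. enqueue(44): size=2
5. enqueue(49): size=3
6. dequeue(): size=2
7. enqueue(34): size=3
8. enqueue(53): size=3=cap → OVERFLOW (fail)
9. enqueue(52): size=3=cap → OVERFLOW (fail)
10. enqueue(26): size=3=cap → OVERFLOW (fail)
11. enqueue(32): size=3=cap → OVERFLOW (fail)
12. enqueue(77): size=3=cap → OVERFLOW (fail)
13. enqueue(76): size=3=cap → OVERFLOW (fail)

Answer: 8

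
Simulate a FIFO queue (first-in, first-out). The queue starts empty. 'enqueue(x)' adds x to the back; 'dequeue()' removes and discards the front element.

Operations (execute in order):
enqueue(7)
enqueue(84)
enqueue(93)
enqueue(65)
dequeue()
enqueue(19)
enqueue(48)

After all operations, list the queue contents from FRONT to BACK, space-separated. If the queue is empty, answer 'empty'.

enqueue(7): [7]
enqueue(84): [7, 84]
enqueue(93): [7, 84, 93]
enqueue(65): [7, 84, 93, 65]
dequeue(): [84, 93, 65]
enqueue(19): [84, 93, 65, 19]
enqueue(48): [84, 93, 65, 19, 48]

Answer: 84 93 65 19 48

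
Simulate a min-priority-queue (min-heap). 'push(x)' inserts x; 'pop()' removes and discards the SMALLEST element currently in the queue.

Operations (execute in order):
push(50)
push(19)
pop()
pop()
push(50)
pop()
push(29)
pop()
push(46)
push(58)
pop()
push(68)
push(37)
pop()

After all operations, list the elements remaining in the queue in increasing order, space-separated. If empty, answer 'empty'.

Answer: 58 68

Derivation:
push(50): heap contents = [50]
push(19): heap contents = [19, 50]
pop() → 19: heap contents = [50]
pop() → 50: heap contents = []
push(50): heap contents = [50]
pop() → 50: heap contents = []
push(29): heap contents = [29]
pop() → 29: heap contents = []
push(46): heap contents = [46]
push(58): heap contents = [46, 58]
pop() → 46: heap contents = [58]
push(68): heap contents = [58, 68]
push(37): heap contents = [37, 58, 68]
pop() → 37: heap contents = [58, 68]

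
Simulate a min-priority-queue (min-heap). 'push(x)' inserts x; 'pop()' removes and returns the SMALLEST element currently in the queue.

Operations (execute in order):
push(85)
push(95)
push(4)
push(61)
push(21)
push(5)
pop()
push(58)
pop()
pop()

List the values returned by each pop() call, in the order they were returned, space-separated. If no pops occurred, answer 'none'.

push(85): heap contents = [85]
push(95): heap contents = [85, 95]
push(4): heap contents = [4, 85, 95]
push(61): heap contents = [4, 61, 85, 95]
push(21): heap contents = [4, 21, 61, 85, 95]
push(5): heap contents = [4, 5, 21, 61, 85, 95]
pop() → 4: heap contents = [5, 21, 61, 85, 95]
push(58): heap contents = [5, 21, 58, 61, 85, 95]
pop() → 5: heap contents = [21, 58, 61, 85, 95]
pop() → 21: heap contents = [58, 61, 85, 95]

Answer: 4 5 21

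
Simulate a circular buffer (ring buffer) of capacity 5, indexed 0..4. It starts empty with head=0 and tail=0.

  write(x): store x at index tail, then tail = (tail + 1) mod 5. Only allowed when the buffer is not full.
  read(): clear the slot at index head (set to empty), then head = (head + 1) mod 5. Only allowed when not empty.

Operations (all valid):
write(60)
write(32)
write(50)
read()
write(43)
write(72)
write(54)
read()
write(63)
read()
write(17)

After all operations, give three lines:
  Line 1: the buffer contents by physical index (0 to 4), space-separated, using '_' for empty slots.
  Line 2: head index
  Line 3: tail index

Answer: 54 63 17 43 72
3
3

Derivation:
write(60): buf=[60 _ _ _ _], head=0, tail=1, size=1
write(32): buf=[60 32 _ _ _], head=0, tail=2, size=2
write(50): buf=[60 32 50 _ _], head=0, tail=3, size=3
read(): buf=[_ 32 50 _ _], head=1, tail=3, size=2
write(43): buf=[_ 32 50 43 _], head=1, tail=4, size=3
write(72): buf=[_ 32 50 43 72], head=1, tail=0, size=4
write(54): buf=[54 32 50 43 72], head=1, tail=1, size=5
read(): buf=[54 _ 50 43 72], head=2, tail=1, size=4
write(63): buf=[54 63 50 43 72], head=2, tail=2, size=5
read(): buf=[54 63 _ 43 72], head=3, tail=2, size=4
write(17): buf=[54 63 17 43 72], head=3, tail=3, size=5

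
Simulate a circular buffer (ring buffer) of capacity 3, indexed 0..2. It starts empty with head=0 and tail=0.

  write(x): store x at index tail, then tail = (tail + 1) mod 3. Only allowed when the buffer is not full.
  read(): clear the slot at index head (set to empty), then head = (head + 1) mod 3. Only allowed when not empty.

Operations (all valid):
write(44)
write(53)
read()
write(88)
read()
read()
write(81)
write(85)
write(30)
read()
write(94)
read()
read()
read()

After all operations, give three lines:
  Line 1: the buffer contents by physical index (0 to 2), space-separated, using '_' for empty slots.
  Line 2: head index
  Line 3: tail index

Answer: _ _ _
1
1

Derivation:
write(44): buf=[44 _ _], head=0, tail=1, size=1
write(53): buf=[44 53 _], head=0, tail=2, size=2
read(): buf=[_ 53 _], head=1, tail=2, size=1
write(88): buf=[_ 53 88], head=1, tail=0, size=2
read(): buf=[_ _ 88], head=2, tail=0, size=1
read(): buf=[_ _ _], head=0, tail=0, size=0
write(81): buf=[81 _ _], head=0, tail=1, size=1
write(85): buf=[81 85 _], head=0, tail=2, size=2
write(30): buf=[81 85 30], head=0, tail=0, size=3
read(): buf=[_ 85 30], head=1, tail=0, size=2
write(94): buf=[94 85 30], head=1, tail=1, size=3
read(): buf=[94 _ 30], head=2, tail=1, size=2
read(): buf=[94 _ _], head=0, tail=1, size=1
read(): buf=[_ _ _], head=1, tail=1, size=0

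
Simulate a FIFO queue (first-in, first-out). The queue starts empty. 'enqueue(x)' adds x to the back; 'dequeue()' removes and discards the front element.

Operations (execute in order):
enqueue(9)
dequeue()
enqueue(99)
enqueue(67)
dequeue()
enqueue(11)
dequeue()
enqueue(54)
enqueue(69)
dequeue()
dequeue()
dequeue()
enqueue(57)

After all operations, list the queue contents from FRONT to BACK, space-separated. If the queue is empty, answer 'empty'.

Answer: 57

Derivation:
enqueue(9): [9]
dequeue(): []
enqueue(99): [99]
enqueue(67): [99, 67]
dequeue(): [67]
enqueue(11): [67, 11]
dequeue(): [11]
enqueue(54): [11, 54]
enqueue(69): [11, 54, 69]
dequeue(): [54, 69]
dequeue(): [69]
dequeue(): []
enqueue(57): [57]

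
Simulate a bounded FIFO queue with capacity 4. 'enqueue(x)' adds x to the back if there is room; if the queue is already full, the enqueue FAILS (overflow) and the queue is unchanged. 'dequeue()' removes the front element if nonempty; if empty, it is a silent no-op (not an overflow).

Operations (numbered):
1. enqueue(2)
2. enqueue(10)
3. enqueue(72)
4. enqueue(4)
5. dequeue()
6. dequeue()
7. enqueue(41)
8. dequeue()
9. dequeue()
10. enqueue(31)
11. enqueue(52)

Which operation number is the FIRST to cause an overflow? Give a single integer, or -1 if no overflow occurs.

Answer: -1

Derivation:
1. enqueue(2): size=1
2. enqueue(10): size=2
3. enqueue(72): size=3
4. enqueue(4): size=4
5. dequeue(): size=3
6. dequeue(): size=2
7. enqueue(41): size=3
8. dequeue(): size=2
9. dequeue(): size=1
10. enqueue(31): size=2
11. enqueue(52): size=3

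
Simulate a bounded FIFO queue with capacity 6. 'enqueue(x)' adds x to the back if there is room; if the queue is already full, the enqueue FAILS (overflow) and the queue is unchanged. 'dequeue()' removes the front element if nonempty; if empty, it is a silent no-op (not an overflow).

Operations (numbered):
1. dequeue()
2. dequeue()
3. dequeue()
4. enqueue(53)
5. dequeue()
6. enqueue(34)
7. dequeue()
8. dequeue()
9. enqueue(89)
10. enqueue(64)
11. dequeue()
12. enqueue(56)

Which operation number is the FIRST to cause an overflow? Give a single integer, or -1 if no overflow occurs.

1. dequeue(): empty, no-op, size=0
2. dequeue(): empty, no-op, size=0
3. dequeue(): empty, no-op, size=0
4. enqueue(53): size=1
5. dequeue(): size=0
6. enqueue(34): size=1
7. dequeue(): size=0
8. dequeue(): empty, no-op, size=0
9. enqueue(89): size=1
10. enqueue(64): size=2
11. dequeue(): size=1
12. enqueue(56): size=2

Answer: -1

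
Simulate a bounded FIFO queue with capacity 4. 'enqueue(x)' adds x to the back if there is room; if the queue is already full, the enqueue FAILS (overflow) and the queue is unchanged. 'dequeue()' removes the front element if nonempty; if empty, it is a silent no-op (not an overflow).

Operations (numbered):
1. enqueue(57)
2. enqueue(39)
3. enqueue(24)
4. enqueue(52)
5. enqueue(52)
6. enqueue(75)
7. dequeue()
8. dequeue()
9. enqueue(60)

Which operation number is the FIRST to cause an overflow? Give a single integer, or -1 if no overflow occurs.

1. enqueue(57): size=1
2. enqueue(39): size=2
3. enqueue(24): size=3
4. enqueue(52): size=4
5. enqueue(52): size=4=cap → OVERFLOW (fail)
6. enqueue(75): size=4=cap → OVERFLOW (fail)
7. dequeue(): size=3
8. dequeue(): size=2
9. enqueue(60): size=3

Answer: 5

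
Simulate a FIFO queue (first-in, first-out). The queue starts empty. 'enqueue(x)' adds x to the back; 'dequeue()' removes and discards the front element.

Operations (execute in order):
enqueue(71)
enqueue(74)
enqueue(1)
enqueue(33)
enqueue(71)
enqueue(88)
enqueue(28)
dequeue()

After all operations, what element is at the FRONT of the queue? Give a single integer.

Answer: 74

Derivation:
enqueue(71): queue = [71]
enqueue(74): queue = [71, 74]
enqueue(1): queue = [71, 74, 1]
enqueue(33): queue = [71, 74, 1, 33]
enqueue(71): queue = [71, 74, 1, 33, 71]
enqueue(88): queue = [71, 74, 1, 33, 71, 88]
enqueue(28): queue = [71, 74, 1, 33, 71, 88, 28]
dequeue(): queue = [74, 1, 33, 71, 88, 28]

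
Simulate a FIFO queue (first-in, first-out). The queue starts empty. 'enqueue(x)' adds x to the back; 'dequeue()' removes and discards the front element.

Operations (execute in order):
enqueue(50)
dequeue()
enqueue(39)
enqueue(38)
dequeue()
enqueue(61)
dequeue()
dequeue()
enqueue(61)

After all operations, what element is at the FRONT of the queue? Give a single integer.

Answer: 61

Derivation:
enqueue(50): queue = [50]
dequeue(): queue = []
enqueue(39): queue = [39]
enqueue(38): queue = [39, 38]
dequeue(): queue = [38]
enqueue(61): queue = [38, 61]
dequeue(): queue = [61]
dequeue(): queue = []
enqueue(61): queue = [61]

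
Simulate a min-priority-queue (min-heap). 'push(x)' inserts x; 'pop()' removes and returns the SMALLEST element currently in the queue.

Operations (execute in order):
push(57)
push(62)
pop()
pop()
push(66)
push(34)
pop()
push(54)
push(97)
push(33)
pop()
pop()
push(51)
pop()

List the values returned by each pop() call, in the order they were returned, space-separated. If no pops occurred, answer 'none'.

Answer: 57 62 34 33 54 51

Derivation:
push(57): heap contents = [57]
push(62): heap contents = [57, 62]
pop() → 57: heap contents = [62]
pop() → 62: heap contents = []
push(66): heap contents = [66]
push(34): heap contents = [34, 66]
pop() → 34: heap contents = [66]
push(54): heap contents = [54, 66]
push(97): heap contents = [54, 66, 97]
push(33): heap contents = [33, 54, 66, 97]
pop() → 33: heap contents = [54, 66, 97]
pop() → 54: heap contents = [66, 97]
push(51): heap contents = [51, 66, 97]
pop() → 51: heap contents = [66, 97]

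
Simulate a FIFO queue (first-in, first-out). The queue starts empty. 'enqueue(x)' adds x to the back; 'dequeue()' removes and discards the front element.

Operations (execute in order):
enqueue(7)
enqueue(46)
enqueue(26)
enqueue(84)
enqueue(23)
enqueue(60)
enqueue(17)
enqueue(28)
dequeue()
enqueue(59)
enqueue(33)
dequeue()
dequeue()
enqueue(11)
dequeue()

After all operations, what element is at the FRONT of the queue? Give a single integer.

Answer: 23

Derivation:
enqueue(7): queue = [7]
enqueue(46): queue = [7, 46]
enqueue(26): queue = [7, 46, 26]
enqueue(84): queue = [7, 46, 26, 84]
enqueue(23): queue = [7, 46, 26, 84, 23]
enqueue(60): queue = [7, 46, 26, 84, 23, 60]
enqueue(17): queue = [7, 46, 26, 84, 23, 60, 17]
enqueue(28): queue = [7, 46, 26, 84, 23, 60, 17, 28]
dequeue(): queue = [46, 26, 84, 23, 60, 17, 28]
enqueue(59): queue = [46, 26, 84, 23, 60, 17, 28, 59]
enqueue(33): queue = [46, 26, 84, 23, 60, 17, 28, 59, 33]
dequeue(): queue = [26, 84, 23, 60, 17, 28, 59, 33]
dequeue(): queue = [84, 23, 60, 17, 28, 59, 33]
enqueue(11): queue = [84, 23, 60, 17, 28, 59, 33, 11]
dequeue(): queue = [23, 60, 17, 28, 59, 33, 11]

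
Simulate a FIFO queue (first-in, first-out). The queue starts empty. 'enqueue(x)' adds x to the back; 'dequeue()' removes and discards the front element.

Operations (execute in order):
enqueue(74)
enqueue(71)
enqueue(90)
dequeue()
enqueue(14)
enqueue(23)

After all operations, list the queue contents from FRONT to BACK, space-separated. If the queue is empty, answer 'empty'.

Answer: 71 90 14 23

Derivation:
enqueue(74): [74]
enqueue(71): [74, 71]
enqueue(90): [74, 71, 90]
dequeue(): [71, 90]
enqueue(14): [71, 90, 14]
enqueue(23): [71, 90, 14, 23]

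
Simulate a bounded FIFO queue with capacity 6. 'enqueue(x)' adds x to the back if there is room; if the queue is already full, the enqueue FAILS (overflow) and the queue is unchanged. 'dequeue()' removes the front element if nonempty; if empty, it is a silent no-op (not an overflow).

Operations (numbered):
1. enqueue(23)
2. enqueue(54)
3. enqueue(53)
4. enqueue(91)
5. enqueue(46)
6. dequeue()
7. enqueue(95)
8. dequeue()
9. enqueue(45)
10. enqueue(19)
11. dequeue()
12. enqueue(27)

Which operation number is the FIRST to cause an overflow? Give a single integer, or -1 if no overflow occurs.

1. enqueue(23): size=1
2. enqueue(54): size=2
3. enqueue(53): size=3
4. enqueue(91): size=4
5. enqueue(46): size=5
6. dequeue(): size=4
7. enqueue(95): size=5
8. dequeue(): size=4
9. enqueue(45): size=5
10. enqueue(19): size=6
11. dequeue(): size=5
12. enqueue(27): size=6

Answer: -1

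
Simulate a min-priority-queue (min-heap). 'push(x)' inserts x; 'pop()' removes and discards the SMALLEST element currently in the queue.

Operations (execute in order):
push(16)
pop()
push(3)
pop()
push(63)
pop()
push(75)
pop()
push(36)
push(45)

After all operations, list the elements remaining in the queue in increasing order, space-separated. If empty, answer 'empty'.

push(16): heap contents = [16]
pop() → 16: heap contents = []
push(3): heap contents = [3]
pop() → 3: heap contents = []
push(63): heap contents = [63]
pop() → 63: heap contents = []
push(75): heap contents = [75]
pop() → 75: heap contents = []
push(36): heap contents = [36]
push(45): heap contents = [36, 45]

Answer: 36 45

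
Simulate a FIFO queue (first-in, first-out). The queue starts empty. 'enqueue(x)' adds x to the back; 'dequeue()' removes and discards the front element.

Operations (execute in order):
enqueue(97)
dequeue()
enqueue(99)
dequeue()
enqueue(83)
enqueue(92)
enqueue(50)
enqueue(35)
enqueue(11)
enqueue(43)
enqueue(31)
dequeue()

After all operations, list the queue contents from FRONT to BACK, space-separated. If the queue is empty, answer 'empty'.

enqueue(97): [97]
dequeue(): []
enqueue(99): [99]
dequeue(): []
enqueue(83): [83]
enqueue(92): [83, 92]
enqueue(50): [83, 92, 50]
enqueue(35): [83, 92, 50, 35]
enqueue(11): [83, 92, 50, 35, 11]
enqueue(43): [83, 92, 50, 35, 11, 43]
enqueue(31): [83, 92, 50, 35, 11, 43, 31]
dequeue(): [92, 50, 35, 11, 43, 31]

Answer: 92 50 35 11 43 31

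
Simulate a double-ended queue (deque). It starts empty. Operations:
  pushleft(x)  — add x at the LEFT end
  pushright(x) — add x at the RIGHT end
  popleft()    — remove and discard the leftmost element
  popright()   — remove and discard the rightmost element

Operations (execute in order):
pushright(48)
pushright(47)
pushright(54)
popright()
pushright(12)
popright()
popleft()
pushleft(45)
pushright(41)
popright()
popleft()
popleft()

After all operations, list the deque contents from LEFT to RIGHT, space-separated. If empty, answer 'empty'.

Answer: empty

Derivation:
pushright(48): [48]
pushright(47): [48, 47]
pushright(54): [48, 47, 54]
popright(): [48, 47]
pushright(12): [48, 47, 12]
popright(): [48, 47]
popleft(): [47]
pushleft(45): [45, 47]
pushright(41): [45, 47, 41]
popright(): [45, 47]
popleft(): [47]
popleft(): []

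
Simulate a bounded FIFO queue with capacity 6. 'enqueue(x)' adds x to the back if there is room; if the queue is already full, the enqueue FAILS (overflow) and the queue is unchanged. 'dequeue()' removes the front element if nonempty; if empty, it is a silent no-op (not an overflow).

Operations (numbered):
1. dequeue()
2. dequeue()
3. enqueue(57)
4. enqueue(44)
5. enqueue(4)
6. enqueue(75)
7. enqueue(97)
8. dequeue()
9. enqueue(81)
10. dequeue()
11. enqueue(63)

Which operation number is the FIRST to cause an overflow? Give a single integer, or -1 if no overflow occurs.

Answer: -1

Derivation:
1. dequeue(): empty, no-op, size=0
2. dequeue(): empty, no-op, size=0
3. enqueue(57): size=1
4. enqueue(44): size=2
5. enqueue(4): size=3
6. enqueue(75): size=4
7. enqueue(97): size=5
8. dequeue(): size=4
9. enqueue(81): size=5
10. dequeue(): size=4
11. enqueue(63): size=5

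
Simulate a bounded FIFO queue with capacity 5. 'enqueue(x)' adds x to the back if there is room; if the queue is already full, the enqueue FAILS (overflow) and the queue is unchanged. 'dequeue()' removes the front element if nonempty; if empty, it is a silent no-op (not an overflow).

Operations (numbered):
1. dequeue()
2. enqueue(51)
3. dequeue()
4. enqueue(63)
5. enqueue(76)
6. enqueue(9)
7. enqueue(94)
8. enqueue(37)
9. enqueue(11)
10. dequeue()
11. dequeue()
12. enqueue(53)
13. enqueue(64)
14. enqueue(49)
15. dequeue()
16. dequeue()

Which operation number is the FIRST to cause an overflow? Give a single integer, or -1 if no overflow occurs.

Answer: 9

Derivation:
1. dequeue(): empty, no-op, size=0
2. enqueue(51): size=1
3. dequeue(): size=0
4. enqueue(63): size=1
5. enqueue(76): size=2
6. enqueue(9): size=3
7. enqueue(94): size=4
8. enqueue(37): size=5
9. enqueue(11): size=5=cap → OVERFLOW (fail)
10. dequeue(): size=4
11. dequeue(): size=3
12. enqueue(53): size=4
13. enqueue(64): size=5
14. enqueue(49): size=5=cap → OVERFLOW (fail)
15. dequeue(): size=4
16. dequeue(): size=3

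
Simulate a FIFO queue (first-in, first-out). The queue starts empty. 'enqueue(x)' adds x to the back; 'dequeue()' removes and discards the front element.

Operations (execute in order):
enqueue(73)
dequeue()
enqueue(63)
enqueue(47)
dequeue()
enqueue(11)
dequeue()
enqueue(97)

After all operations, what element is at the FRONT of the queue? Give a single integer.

enqueue(73): queue = [73]
dequeue(): queue = []
enqueue(63): queue = [63]
enqueue(47): queue = [63, 47]
dequeue(): queue = [47]
enqueue(11): queue = [47, 11]
dequeue(): queue = [11]
enqueue(97): queue = [11, 97]

Answer: 11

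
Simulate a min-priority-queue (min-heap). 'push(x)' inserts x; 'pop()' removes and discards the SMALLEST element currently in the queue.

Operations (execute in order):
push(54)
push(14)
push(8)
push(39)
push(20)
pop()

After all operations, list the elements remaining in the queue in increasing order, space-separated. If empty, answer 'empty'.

push(54): heap contents = [54]
push(14): heap contents = [14, 54]
push(8): heap contents = [8, 14, 54]
push(39): heap contents = [8, 14, 39, 54]
push(20): heap contents = [8, 14, 20, 39, 54]
pop() → 8: heap contents = [14, 20, 39, 54]

Answer: 14 20 39 54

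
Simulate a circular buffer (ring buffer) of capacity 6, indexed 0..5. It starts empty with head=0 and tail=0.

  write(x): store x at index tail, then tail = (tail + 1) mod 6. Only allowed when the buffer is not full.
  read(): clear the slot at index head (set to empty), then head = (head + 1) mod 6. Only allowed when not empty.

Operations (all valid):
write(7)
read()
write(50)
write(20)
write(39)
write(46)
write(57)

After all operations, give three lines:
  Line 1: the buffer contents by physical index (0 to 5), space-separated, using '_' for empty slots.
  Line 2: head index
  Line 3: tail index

Answer: _ 50 20 39 46 57
1
0

Derivation:
write(7): buf=[7 _ _ _ _ _], head=0, tail=1, size=1
read(): buf=[_ _ _ _ _ _], head=1, tail=1, size=0
write(50): buf=[_ 50 _ _ _ _], head=1, tail=2, size=1
write(20): buf=[_ 50 20 _ _ _], head=1, tail=3, size=2
write(39): buf=[_ 50 20 39 _ _], head=1, tail=4, size=3
write(46): buf=[_ 50 20 39 46 _], head=1, tail=5, size=4
write(57): buf=[_ 50 20 39 46 57], head=1, tail=0, size=5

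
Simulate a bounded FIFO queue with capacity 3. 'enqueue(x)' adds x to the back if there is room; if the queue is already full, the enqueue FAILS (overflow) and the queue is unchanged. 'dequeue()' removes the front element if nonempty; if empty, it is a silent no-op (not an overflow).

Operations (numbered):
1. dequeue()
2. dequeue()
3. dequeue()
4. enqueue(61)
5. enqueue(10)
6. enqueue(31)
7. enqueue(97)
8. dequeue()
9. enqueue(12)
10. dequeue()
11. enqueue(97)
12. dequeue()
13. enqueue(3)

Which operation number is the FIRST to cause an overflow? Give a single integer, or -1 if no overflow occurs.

Answer: 7

Derivation:
1. dequeue(): empty, no-op, size=0
2. dequeue(): empty, no-op, size=0
3. dequeue(): empty, no-op, size=0
4. enqueue(61): size=1
5. enqueue(10): size=2
6. enqueue(31): size=3
7. enqueue(97): size=3=cap → OVERFLOW (fail)
8. dequeue(): size=2
9. enqueue(12): size=3
10. dequeue(): size=2
11. enqueue(97): size=3
12. dequeue(): size=2
13. enqueue(3): size=3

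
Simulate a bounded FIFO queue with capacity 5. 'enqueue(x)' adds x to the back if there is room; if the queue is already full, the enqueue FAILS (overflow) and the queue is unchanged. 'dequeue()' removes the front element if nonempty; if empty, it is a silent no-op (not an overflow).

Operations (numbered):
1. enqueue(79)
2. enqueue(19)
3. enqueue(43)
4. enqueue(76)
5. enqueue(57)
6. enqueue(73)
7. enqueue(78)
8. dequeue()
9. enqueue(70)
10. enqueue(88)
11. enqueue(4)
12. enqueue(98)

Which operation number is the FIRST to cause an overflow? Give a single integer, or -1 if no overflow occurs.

Answer: 6

Derivation:
1. enqueue(79): size=1
2. enqueue(19): size=2
3. enqueue(43): size=3
4. enqueue(76): size=4
5. enqueue(57): size=5
6. enqueue(73): size=5=cap → OVERFLOW (fail)
7. enqueue(78): size=5=cap → OVERFLOW (fail)
8. dequeue(): size=4
9. enqueue(70): size=5
10. enqueue(88): size=5=cap → OVERFLOW (fail)
11. enqueue(4): size=5=cap → OVERFLOW (fail)
12. enqueue(98): size=5=cap → OVERFLOW (fail)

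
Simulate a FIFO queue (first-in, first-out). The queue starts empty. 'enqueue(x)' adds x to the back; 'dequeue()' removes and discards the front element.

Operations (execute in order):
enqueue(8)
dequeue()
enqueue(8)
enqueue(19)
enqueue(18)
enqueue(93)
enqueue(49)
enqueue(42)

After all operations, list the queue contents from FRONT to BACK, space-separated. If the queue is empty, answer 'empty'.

Answer: 8 19 18 93 49 42

Derivation:
enqueue(8): [8]
dequeue(): []
enqueue(8): [8]
enqueue(19): [8, 19]
enqueue(18): [8, 19, 18]
enqueue(93): [8, 19, 18, 93]
enqueue(49): [8, 19, 18, 93, 49]
enqueue(42): [8, 19, 18, 93, 49, 42]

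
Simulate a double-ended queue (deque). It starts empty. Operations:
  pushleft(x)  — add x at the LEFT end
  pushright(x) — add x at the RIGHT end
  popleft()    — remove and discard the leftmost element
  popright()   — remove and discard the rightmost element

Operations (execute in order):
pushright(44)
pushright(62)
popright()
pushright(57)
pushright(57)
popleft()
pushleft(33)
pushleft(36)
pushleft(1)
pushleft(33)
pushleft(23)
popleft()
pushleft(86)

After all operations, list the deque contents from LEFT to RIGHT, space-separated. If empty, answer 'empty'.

Answer: 86 33 1 36 33 57 57

Derivation:
pushright(44): [44]
pushright(62): [44, 62]
popright(): [44]
pushright(57): [44, 57]
pushright(57): [44, 57, 57]
popleft(): [57, 57]
pushleft(33): [33, 57, 57]
pushleft(36): [36, 33, 57, 57]
pushleft(1): [1, 36, 33, 57, 57]
pushleft(33): [33, 1, 36, 33, 57, 57]
pushleft(23): [23, 33, 1, 36, 33, 57, 57]
popleft(): [33, 1, 36, 33, 57, 57]
pushleft(86): [86, 33, 1, 36, 33, 57, 57]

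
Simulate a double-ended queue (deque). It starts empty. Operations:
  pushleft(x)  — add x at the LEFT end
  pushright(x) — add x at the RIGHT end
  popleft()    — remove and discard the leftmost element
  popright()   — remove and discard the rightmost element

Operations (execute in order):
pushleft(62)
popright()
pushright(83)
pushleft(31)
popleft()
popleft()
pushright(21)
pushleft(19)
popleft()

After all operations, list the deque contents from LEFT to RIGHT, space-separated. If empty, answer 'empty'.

pushleft(62): [62]
popright(): []
pushright(83): [83]
pushleft(31): [31, 83]
popleft(): [83]
popleft(): []
pushright(21): [21]
pushleft(19): [19, 21]
popleft(): [21]

Answer: 21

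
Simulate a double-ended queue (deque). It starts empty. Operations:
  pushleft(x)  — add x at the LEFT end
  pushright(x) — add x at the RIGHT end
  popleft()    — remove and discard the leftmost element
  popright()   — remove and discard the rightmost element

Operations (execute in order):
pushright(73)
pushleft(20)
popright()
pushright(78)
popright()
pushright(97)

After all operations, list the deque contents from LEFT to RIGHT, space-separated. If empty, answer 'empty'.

pushright(73): [73]
pushleft(20): [20, 73]
popright(): [20]
pushright(78): [20, 78]
popright(): [20]
pushright(97): [20, 97]

Answer: 20 97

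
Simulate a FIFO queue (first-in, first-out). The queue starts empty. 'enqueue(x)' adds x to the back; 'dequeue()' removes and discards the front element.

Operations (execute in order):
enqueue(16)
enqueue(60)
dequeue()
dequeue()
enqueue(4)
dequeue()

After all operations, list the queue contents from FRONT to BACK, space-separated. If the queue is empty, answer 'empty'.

Answer: empty

Derivation:
enqueue(16): [16]
enqueue(60): [16, 60]
dequeue(): [60]
dequeue(): []
enqueue(4): [4]
dequeue(): []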